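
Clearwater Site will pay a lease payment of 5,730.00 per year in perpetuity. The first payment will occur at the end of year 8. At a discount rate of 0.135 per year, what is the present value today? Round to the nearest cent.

Value at end of year 7: C / r = 5,730.00 / 0.135 = 42,444.4444
Discount to today: PV = 42,444.4444 / (1 + 0.135)^7 = 42,444.4444 / 2.426448 = 17,492.42

17492.42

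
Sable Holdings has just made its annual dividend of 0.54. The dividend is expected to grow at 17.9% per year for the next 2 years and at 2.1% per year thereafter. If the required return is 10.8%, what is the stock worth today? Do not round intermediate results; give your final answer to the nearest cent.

D_1 = 0.63666
D_2 = 0.75062
Terminal value at year 2: TV = D_2×(1+g_2)/(r−g_2) = 0.76639/0.087 = 8.80903
P_0 = D_1/(1+r)^1 + D_2/(1+r)^2 + TV/(1+r)^2
    = 0.57460 + 0.61142 + 7.17544 = 8.36146

8.36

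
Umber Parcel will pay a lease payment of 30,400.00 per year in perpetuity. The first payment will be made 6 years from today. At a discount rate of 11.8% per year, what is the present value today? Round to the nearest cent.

Value at end of year 5: C / r = 30,400.00 / 0.118 = 257,627.1186
Discount to today: PV = 257,627.1186 / (1 + 0.118)^5 = 257,627.1186 / 1.746663 = 147,496.79

147496.79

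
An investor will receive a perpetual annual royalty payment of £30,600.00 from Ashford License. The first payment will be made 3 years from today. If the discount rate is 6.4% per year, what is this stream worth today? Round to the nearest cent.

Value at end of year 2: C / r = £30,600.00 / 0.064 = £478,125.0000
Discount to today: PV = £478,125.0000 / (1 + 0.064)^2 = £478,125.0000 / 1.132096 = £422,336.09

£422336.09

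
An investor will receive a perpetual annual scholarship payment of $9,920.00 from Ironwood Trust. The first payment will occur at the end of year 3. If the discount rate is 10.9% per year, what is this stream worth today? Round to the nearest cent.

Value at end of year 2: C / r = $9,920.00 / 0.109 = $91,009.1743
Discount to today: PV = $91,009.1743 / (1 + 0.109)^2 = $91,009.1743 / 1.229881 = $73,998.36

$73998.36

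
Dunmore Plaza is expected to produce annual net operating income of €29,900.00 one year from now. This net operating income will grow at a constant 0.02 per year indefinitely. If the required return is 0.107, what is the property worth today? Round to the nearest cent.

€343678.16

Growing perpetuity: P = D₁ / (r − g) = €29,900.0000 / (0.107 − 0.02) = €343,678.16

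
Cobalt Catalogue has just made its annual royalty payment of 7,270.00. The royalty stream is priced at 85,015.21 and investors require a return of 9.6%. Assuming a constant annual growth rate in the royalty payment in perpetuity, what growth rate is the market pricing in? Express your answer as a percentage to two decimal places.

P = D₀(1+g)/(r−g) ⇒ P(r−g) = D₀(1+g) ⇒ g(P+D₀) = P·r − D₀
g = (P·r − D₀)/(P + D₀) = (85,015.21×0.096 − 7,270.00) / (85,015.21 + 7,270.00) = 0.009660

0.97%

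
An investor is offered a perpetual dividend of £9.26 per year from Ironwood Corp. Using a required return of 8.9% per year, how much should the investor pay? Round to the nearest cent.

£104.04

Level perpetuity: PV = C / r = £9.26 / 0.089 = £104.04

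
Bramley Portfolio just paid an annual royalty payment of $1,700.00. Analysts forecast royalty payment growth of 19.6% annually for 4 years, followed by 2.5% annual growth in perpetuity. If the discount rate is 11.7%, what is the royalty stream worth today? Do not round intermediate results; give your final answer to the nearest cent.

D_1 = 2033.20000
D_2 = 2431.70720
D_3 = 2908.32181
D_4 = 3478.35289
Terminal value at year 4: TV = D_4×(1+g_2)/(r−g_2) = 3565.31171/0.092 = 38753.38813
P_0 = D_1/(1+r)^1 + D_2/(1+r)^2 + D_3/(1+r)^3 + D_4/(1+r)^4 + TV/(1+r)^4
    = 1820.23277 + 1948.96901 + 2086.81015 + 2234.40013 + 24894.13186 = 32984.54392

$32984.54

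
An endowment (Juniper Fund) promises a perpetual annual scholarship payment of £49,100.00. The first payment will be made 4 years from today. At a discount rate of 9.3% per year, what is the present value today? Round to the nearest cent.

Value at end of year 3: C / r = £49,100.00 / 0.093 = £527,956.9892
Discount to today: PV = £527,956.9892 / (1 + 0.093)^3 = £527,956.9892 / 1.305751 = £404,331.95

£404331.95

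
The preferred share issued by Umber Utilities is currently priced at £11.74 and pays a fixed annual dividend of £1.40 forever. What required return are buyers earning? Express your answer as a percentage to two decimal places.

P = C/r ⇒ r = C/P = £1.40/£11.74 = 0.119250

11.93%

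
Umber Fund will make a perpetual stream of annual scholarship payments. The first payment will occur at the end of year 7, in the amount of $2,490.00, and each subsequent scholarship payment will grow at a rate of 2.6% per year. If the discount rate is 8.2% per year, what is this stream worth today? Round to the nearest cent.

$27710.72

Value at end of year 6: C₁ / (r − g) = $2,490.00 / (0.082 − 0.026) = $44,464.2857
Discount to today: PV = $44,464.2857 / (1 + 0.082)^6 = $44,464.2857 / 1.604588 = $27,710.72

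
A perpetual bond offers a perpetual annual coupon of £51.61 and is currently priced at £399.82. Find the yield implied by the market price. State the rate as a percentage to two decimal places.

P = C/r ⇒ r = C/P = £51.61/£399.82 = 0.129083

12.91%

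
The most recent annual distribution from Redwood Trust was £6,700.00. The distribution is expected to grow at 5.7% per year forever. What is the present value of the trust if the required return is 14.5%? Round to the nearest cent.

£80476.14

D₁ = D₀ × (1 + g) = £6,700.00 × 1.057 = £7,081.9000
Growing perpetuity: P = D₁ / (r − g) = £7,081.9000 / (0.145 − 0.057) = £80,476.14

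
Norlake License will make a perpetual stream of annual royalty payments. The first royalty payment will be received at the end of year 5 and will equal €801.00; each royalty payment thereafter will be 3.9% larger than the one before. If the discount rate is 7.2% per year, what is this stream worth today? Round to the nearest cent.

Value at end of year 4: C₁ / (r − g) = €801.00 / (0.072 − 0.039) = €24,272.7273
Discount to today: PV = €24,272.7273 / (1 + 0.072)^4 = €24,272.7273 / 1.320624 = €18,379.74

€18379.74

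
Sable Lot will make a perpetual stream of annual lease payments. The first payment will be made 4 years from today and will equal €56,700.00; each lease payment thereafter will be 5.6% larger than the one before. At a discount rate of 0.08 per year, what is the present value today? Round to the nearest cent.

Value at end of year 3: C₁ / (r − g) = €56,700.00 / (0.08 − 0.056) = €2,362,500.0000
Discount to today: PV = €2,362,500.0000 / (1 + 0.08)^3 = €2,362,500.0000 / 1.259712 = €1,875,428.67

€1875428.67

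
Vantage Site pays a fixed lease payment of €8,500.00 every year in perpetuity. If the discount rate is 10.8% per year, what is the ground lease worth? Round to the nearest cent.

€78703.70

Level perpetuity: PV = C / r = €8,500.00 / 0.108 = €78,703.70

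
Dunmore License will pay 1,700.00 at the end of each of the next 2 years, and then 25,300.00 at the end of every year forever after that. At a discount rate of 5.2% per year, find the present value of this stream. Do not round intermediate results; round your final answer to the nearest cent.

PV of 2-year annuity: 1,700.00 × [1 − (1+0.052)^−2] / 0.052 = 3152.06234
Perpetuity value at year 2: 25,300.00 / 0.052 = 486538.46154
PV of perpetuity: 486538.46154 / (1+0.052)^2 = 439628.35730
Total PV = 3152.06234 + 439628.35730 = 442780.41964

442780.42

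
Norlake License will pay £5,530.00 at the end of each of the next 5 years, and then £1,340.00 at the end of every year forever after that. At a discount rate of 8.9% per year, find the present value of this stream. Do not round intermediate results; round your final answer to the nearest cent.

PV of 5-year annuity: £5,530.00 × [1 − (1+0.089)^−5] / 0.089 = 21565.69852
Perpetuity value at year 5: £1,340.00 / 0.089 = 15056.17978
PV of perpetuity: 15056.17978 / (1+0.089)^5 = 9830.49514
Total PV = 21565.69852 + 9830.49514 = 31396.19366

£31396.19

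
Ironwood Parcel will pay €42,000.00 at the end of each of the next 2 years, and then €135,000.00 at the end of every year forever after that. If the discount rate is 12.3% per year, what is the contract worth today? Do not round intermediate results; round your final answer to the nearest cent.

PV of 2-year annuity: €42,000.00 × [1 − (1+0.123)^−2] / 0.123 = 70703.31425
Perpetuity value at year 2: €135,000.00 / 0.123 = 1097560.97561
PV of perpetuity: 1097560.97561 / (1+0.123)^2 = 870300.32266
Total PV = 70703.31425 + 870300.32266 = 941003.63691

€941003.64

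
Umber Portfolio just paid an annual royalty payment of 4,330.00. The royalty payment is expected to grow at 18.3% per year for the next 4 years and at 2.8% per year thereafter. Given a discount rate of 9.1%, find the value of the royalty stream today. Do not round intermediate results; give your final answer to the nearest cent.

D_1 = 5122.39000
D_2 = 6059.78737
D_3 = 7168.72846
D_4 = 8480.60577
Terminal value at year 4: TV = D_4×(1+g_2)/(r−g_2) = 8718.06273/0.063 = 138381.94807
P_0 = D_1/(1+r)^1 + D_2/(1+r)^2 + D_3/(1+r)^3 + D_4/(1+r)^4 + TV/(1+r)^4
    = 4695.13291 + 5091.05612 + 5520.36608 + 5985.87816 + 97674.32930 = 118966.76256

118966.76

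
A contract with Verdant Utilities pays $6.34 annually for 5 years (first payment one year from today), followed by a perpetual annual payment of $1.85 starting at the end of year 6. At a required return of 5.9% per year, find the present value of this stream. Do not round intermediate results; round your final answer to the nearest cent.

PV of 5-year annuity: $6.34 × [1 − (1+0.059)^−5] / 0.059 = 26.77920
Perpetuity value at year 5: $1.85 / 0.059 = 31.35593
PV of perpetuity: 31.35593 / (1+0.059)^5 = 23.54181
Total PV = 26.77920 + 23.54181 = 50.32101

$50.32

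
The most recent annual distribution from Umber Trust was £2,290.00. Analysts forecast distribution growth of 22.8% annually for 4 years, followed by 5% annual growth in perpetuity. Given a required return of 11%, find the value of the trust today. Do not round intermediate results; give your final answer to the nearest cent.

£71898.19

D_1 = 2812.12000
D_2 = 3453.28336
D_3 = 4240.63197
D_4 = 5207.49605
Terminal value at year 4: TV = D_4×(1+g_2)/(r−g_2) = 5467.87086/0.06 = 91131.18095
P_0 = D_1/(1+r)^1 + D_2/(1+r)^2 + D_3/(1+r)^3 + D_4/(1+r)^4 + TV/(1+r)^4
    = 2533.44144 + 2802.76224 + 3100.71354 + 3430.33895 + 60030.93160 = 71898.18778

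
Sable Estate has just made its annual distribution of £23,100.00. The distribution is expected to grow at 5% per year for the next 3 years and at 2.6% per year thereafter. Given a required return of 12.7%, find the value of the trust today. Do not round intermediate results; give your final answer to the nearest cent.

£250027.26

D_1 = 24255.00000
D_2 = 25467.75000
D_3 = 26741.13750
Terminal value at year 3: TV = D_3×(1+g_2)/(r−g_2) = 27436.40707/0.101 = 271647.59480
P_0 = D_1/(1+r)^1 + D_2/(1+r)^2 + D_3/(1+r)^3 + TV/(1+r)^3
    = 21521.73913 + 20051.30975 + 18681.34449 + 189772.86577 = 250027.25914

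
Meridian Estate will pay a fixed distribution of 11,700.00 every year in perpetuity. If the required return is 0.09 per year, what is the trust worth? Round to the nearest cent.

Level perpetuity: PV = C / r = 11,700.00 / 0.09 = 130,000.00

130000.00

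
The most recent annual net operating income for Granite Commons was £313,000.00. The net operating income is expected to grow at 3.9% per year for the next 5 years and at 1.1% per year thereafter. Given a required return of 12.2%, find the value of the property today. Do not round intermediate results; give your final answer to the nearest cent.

D_1 = 325207.00000
D_2 = 337890.07300
D_3 = 351067.78585
D_4 = 364759.42950
D_5 = 378985.04725
Terminal value at year 5: TV = D_5×(1+g_2)/(r−g_2) = 383153.88277/0.111 = 3451836.78167
P_0 = D_1/(1+r)^1 + D_2/(1+r)^2 + D_3/(1+r)^3 + D_4/(1+r)^4 + D_5/(1+r)^5 + TV/(1+r)^5
    = 289845.81105 + 268404.45426 + 248549.22280 + 230162.78296 + 213136.48084 + 1941270.10926 = 3191368.86117

£3191368.86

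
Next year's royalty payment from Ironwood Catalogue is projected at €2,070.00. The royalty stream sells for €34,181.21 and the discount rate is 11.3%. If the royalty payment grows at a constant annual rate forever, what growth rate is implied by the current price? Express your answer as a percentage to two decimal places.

P = D₁/(r−g) ⇒ g = r − D₁/P = 0.113 − €2,070.00/€34,181.21 = 0.052440

5.24%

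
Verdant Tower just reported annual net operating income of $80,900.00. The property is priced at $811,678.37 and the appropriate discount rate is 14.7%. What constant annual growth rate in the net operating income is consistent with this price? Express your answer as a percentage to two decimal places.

4.30%

P = D₀(1+g)/(r−g) ⇒ P(r−g) = D₀(1+g) ⇒ g(P+D₀) = P·r − D₀
g = (P·r − D₀)/(P + D₀) = ($811,678.37×0.147 − $80,900.00) / ($811,678.37 + $80,900.00) = 0.043040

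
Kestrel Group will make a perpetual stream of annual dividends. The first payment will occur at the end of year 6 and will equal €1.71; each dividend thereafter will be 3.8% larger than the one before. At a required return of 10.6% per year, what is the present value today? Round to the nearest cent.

€15.20

Value at end of year 5: C₁ / (r − g) = €1.71 / (0.106 − 0.038) = €25.1471
Discount to today: PV = €25.1471 / (1 + 0.106)^5 = €25.1471 / 1.654915 = €15.20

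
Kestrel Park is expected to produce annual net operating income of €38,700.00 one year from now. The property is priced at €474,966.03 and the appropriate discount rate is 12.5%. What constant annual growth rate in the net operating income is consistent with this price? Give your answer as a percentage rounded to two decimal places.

P = D₁/(r−g) ⇒ g = r − D₁/P = 0.125 − €38,700.00/€474,966.03 = 0.043520

4.35%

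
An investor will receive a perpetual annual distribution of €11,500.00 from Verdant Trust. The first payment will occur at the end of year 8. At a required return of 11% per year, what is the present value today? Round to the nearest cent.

Value at end of year 7: C / r = €11,500.00 / 0.11 = €104,545.4545
Discount to today: PV = €104,545.4545 / (1 + 0.11)^7 = €104,545.4545 / 2.076160 = €50,355.20

€50355.20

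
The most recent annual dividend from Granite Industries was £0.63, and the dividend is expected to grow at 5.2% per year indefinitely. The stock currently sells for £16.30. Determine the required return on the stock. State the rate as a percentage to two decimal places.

9.27%

D₁ = £0.63 × 1.052 = £0.6628
P = D₁/(r − g) ⇒ r = D₁/P + g = £0.6628/£16.30 + 0.052 = 0.040660 + 0.052 = 0.092660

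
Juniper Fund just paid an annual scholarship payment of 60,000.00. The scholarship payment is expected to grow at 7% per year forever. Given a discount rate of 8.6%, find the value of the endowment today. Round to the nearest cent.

D₁ = D₀ × (1 + g) = 60,000.00 × 1.07 = 64,200.0000
Growing perpetuity: P = D₁ / (r − g) = 64,200.0000 / (0.086 − 0.07) = 4,012,500.00

4012500.00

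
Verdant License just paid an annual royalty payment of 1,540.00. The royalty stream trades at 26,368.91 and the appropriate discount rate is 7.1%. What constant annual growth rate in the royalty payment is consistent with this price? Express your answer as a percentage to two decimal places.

P = D₀(1+g)/(r−g) ⇒ P(r−g) = D₀(1+g) ⇒ g(P+D₀) = P·r − D₀
g = (P·r − D₀)/(P + D₀) = (26,368.91×0.071 − 1,540.00) / (26,368.91 + 1,540.00) = 0.011903

1.19%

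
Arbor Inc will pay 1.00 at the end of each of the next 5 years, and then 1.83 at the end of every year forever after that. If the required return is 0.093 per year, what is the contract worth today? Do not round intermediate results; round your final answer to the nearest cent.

PV of 5-year annuity: 1.00 × [1 − (1+0.093)^−5] / 0.093 = 3.85956
Perpetuity value at year 5: 1.83 / 0.093 = 19.67742
PV of perpetuity: 19.67742 / (1+0.093)^5 = 12.61442
Total PV = 3.85956 + 12.61442 = 16.47398

16.47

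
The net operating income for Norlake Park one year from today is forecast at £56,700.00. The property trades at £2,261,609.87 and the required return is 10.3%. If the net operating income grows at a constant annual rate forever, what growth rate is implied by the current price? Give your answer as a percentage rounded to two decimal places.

P = D₁/(r−g) ⇒ g = r − D₁/P = 0.103 − £56,700.00/£2,261,609.87 = 0.077929

7.79%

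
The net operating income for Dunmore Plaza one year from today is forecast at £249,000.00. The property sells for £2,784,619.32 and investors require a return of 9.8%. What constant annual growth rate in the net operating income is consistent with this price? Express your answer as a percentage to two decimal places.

0.86%

P = D₁/(r−g) ⇒ g = r − D₁/P = 0.098 − £249,000.00/£2,784,619.32 = 0.008580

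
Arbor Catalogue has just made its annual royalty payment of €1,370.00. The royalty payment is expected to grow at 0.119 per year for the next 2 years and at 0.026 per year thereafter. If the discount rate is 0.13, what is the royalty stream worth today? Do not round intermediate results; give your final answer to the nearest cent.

€15953.84

D_1 = 1533.03000
D_2 = 1715.46057
Terminal value at year 2: TV = D_2×(1+g_2)/(r−g_2) = 1760.06254/0.104 = 16923.67832
P_0 = D_1/(1+r)^1 + D_2/(1+r)^2 + TV/(1+r)^2
    = 1356.66372 + 1343.45726 + 13253.72254 = 15953.84352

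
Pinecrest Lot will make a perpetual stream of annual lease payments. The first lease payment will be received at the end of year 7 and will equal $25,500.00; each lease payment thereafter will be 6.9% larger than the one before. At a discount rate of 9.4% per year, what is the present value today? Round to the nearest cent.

Value at end of year 6: C₁ / (r − g) = $25,500.00 / (0.094 − 0.069) = $1,020,000.0000
Discount to today: PV = $1,020,000.0000 / (1 + 0.094)^6 = $1,020,000.0000 / 1.714368 = $594,971.61

$594971.61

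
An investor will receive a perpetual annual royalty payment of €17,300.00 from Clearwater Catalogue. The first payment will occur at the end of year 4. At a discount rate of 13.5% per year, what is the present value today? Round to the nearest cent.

€87644.52

Value at end of year 3: C / r = €17,300.00 / 0.135 = €128,148.1481
Discount to today: PV = €128,148.1481 / (1 + 0.135)^3 = €128,148.1481 / 1.462135 = €87,644.52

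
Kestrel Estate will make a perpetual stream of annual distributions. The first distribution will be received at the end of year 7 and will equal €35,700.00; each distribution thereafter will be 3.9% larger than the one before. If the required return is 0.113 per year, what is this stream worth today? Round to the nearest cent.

€253784.74

Value at end of year 6: C₁ / (r − g) = €35,700.00 / (0.113 − 0.039) = €482,432.4324
Discount to today: PV = €482,432.4324 / (1 + 0.113)^6 = €482,432.4324 / 1.900951 = €253,784.74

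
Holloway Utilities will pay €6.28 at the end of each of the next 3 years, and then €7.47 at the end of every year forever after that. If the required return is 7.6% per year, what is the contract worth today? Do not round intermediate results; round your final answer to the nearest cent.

€95.20

PV of 3-year annuity: €6.28 × [1 − (1+0.076)^−3] / 0.076 = 16.30169
Perpetuity value at year 3: €7.47 / 0.076 = 98.28947
PV of perpetuity: 98.28947 / (1+0.076)^3 = 78.89876
Total PV = 16.30169 + 78.89876 = 95.20046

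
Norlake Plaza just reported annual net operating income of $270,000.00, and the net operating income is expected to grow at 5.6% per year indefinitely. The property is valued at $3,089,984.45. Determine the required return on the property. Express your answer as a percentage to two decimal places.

14.83%

D₁ = $270,000.00 × 1.056 = $285,120.0000
P = D₁/(r − g) ⇒ r = D₁/P + g = $285,120.0000/$3,089,984.45 + 0.056 = 0.092272 + 0.056 = 0.148272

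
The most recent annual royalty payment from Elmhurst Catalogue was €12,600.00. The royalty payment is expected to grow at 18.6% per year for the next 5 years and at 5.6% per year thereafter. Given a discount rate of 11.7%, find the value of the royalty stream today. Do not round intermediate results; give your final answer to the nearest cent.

D_1 = 14943.60000
D_2 = 17723.10960
D_3 = 21019.60799
D_4 = 24929.25507
D_5 = 29566.09651
Terminal value at year 5: TV = D_5×(1+g_2)/(r−g_2) = 31221.79792/0.061 = 511832.75277
P_0 = D_1/(1+r)^1 + D_2/(1+r)^2 + D_3/(1+r)^3 + D_4/(1+r)^4 + D_5/(1+r)^5 + TV/(1+r)^5
    = 13378.33483 + 14204.74942 + 15082.21380 + 16013.88144 + 17003.10061 + 294348.75815 = 370031.03824

€370031.04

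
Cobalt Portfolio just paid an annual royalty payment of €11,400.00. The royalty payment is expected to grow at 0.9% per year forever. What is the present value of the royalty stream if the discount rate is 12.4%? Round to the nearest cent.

D₁ = D₀ × (1 + g) = €11,400.00 × 1.009 = €11,502.6000
Growing perpetuity: P = D₁ / (r − g) = €11,502.6000 / (0.124 − 0.009) = €100,022.61

€100022.61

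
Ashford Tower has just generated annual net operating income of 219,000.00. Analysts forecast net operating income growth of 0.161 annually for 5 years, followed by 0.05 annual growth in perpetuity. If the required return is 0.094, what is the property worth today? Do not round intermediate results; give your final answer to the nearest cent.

8348241.38

D_1 = 254259.00000
D_2 = 295194.69900
D_3 = 342721.04554
D_4 = 397899.13387
D_5 = 461960.89442
Terminal value at year 5: TV = D_5×(1+g_2)/(r−g_2) = 485058.93915/0.044 = 11024066.79875
P_0 = D_1/(1+r)^1 + D_2/(1+r)^2 + D_3/(1+r)^3 + D_4/(1+r)^4 + D_5/(1+r)^5 + TV/(1+r)^5
    = 232412.24863 + 246645.90554 + 261751.27635 + 277781.74757 + 294793.97526 + 7034856.22774 = 8348241.38109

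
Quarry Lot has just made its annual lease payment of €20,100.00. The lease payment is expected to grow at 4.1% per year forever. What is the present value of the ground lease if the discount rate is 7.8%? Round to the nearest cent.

D₁ = D₀ × (1 + g) = €20,100.00 × 1.041 = €20,924.1000
Growing perpetuity: P = D₁ / (r − g) = €20,924.1000 / (0.078 − 0.041) = €565,516.22

€565516.22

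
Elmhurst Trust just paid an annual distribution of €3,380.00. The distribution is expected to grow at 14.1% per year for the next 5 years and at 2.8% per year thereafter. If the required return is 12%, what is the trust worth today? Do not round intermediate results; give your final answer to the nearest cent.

D_1 = 3856.58000
D_2 = 4400.35778
D_3 = 5020.80823
D_4 = 5728.74219
D_5 = 6536.49484
Terminal value at year 5: TV = D_5×(1+g_2)/(r−g_2) = 6719.51669/0.092 = 73038.22490
P_0 = D_1/(1+r)^1 + D_2/(1+r)^2 + D_3/(1+r)^3 + D_4/(1+r)^4 + D_5/(1+r)^5 + TV/(1+r)^5
    = 3443.37500 + 3507.93828 + 3573.71212 + 3640.71923 + 3708.98271 + 41443.85030 = 59318.57765

€59318.58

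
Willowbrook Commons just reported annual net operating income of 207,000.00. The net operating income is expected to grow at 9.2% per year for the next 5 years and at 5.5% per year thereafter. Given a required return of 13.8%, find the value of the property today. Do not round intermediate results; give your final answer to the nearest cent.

3056707.57

D_1 = 226044.00000
D_2 = 246840.04800
D_3 = 269549.33242
D_4 = 294347.87100
D_5 = 321427.87513
Terminal value at year 5: TV = D_5×(1+g_2)/(r−g_2) = 339106.40826/0.083 = 4085619.37665
P_0 = D_1/(1+r)^1 + D_2/(1+r)^2 + D_3/(1+r)^3 + D_4/(1+r)^4 + D_5/(1+r)^5 + TV/(1+r)^5
    = 198632.68893 + 190603.59957 + 182899.06039 + 175505.95251 + 168411.68729 + 2140654.57941 = 3056707.56809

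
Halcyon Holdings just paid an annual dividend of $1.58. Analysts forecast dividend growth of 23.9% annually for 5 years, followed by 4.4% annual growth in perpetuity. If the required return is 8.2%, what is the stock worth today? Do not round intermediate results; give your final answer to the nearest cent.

$97.55

D_1 = 1.95762
D_2 = 2.42549
D_3 = 3.00518
D_4 = 3.72342
D_5 = 4.61332
Terminal value at year 5: TV = D_5×(1+g_2)/(r−g_2) = 4.81631/0.038 = 126.74491
P_0 = D_1/(1+r)^1 + D_2/(1+r)^2 + D_3/(1+r)^3 + D_4/(1+r)^4 + D_5/(1+r)^5 + TV/(1+r)^5
    = 1.80926 + 2.07179 + 2.37241 + 2.71665 + 3.11084 + 85.46617 = 97.54710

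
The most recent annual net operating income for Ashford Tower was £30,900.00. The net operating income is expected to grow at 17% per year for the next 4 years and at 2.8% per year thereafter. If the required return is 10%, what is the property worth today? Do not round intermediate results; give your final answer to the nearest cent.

£709221.50

D_1 = 36153.00000
D_2 = 42299.01000
D_3 = 49489.84170
D_4 = 57903.11479
Terminal value at year 4: TV = D_4×(1+g_2)/(r−g_2) = 59524.40200/0.072 = 826727.80560
P_0 = D_1/(1+r)^1 + D_2/(1+r)^2 + D_3/(1+r)^3 + D_4/(1+r)^4 + TV/(1+r)^4
    = 32866.36364 + 34957.85950 + 37182.45056 + 39548.60651 + 564666.21515 = 709221.49536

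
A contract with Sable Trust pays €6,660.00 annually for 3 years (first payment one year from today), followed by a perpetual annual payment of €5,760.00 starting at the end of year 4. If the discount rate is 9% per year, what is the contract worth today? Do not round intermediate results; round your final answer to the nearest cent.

€66278.17

PV of 3-year annuity: €6,660.00 × [1 − (1+0.09)^−3] / 0.09 = 16858.42248
Perpetuity value at year 3: €5,760.00 / 0.09 = 64000.00000
PV of perpetuity: 64000.00000 / (1+0.09)^3 = 49419.74272
Total PV = 16858.42248 + 49419.74272 = 66278.16520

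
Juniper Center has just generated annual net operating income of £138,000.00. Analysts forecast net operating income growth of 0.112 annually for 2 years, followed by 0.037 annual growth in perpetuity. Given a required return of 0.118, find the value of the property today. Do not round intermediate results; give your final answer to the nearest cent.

D_1 = 153456.00000
D_2 = 170643.07200
Terminal value at year 2: TV = D_2×(1+g_2)/(r−g_2) = 176956.86566/0.081 = 2184652.66252
P_0 = D_1/(1+r)^1 + D_2/(1+r)^2 + TV/(1+r)^2
    = 137259.39177 + 136522.75818 + 1747828.39798 = 2021610.54794

£2021610.55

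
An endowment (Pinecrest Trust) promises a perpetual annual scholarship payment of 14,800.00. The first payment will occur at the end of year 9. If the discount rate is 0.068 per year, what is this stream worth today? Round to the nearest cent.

128582.77

Value at end of year 8: C / r = 14,800.00 / 0.068 = 217,647.0588
Discount to today: PV = 217,647.0588 / (1 + 0.068)^8 = 217,647.0588 / 1.692661 = 128,582.77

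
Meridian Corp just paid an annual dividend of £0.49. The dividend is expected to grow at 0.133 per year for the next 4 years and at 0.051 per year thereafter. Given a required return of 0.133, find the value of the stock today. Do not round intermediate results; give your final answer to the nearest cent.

D_1 = 0.55517
D_2 = 0.62901
D_3 = 0.71267
D_4 = 0.80745
Terminal value at year 4: TV = D_4×(1+g_2)/(r−g_2) = 0.84863/0.082 = 10.34915
P_0 = D_1/(1+r)^1 + D_2/(1+r)^2 + D_3/(1+r)^3 + D_4/(1+r)^4 + TV/(1+r)^4
    = 0.49000 + 0.49000 + 0.49000 + 0.49000 + 6.28037 = 8.24037

£8.24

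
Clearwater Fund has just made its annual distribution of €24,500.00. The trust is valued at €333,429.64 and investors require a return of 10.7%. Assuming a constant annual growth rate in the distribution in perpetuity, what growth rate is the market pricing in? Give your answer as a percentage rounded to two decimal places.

3.12%

P = D₀(1+g)/(r−g) ⇒ P(r−g) = D₀(1+g) ⇒ g(P+D₀) = P·r − D₀
g = (P·r − D₀)/(P + D₀) = (€333,429.64×0.107 − €24,500.00) / (€333,429.64 + €24,500.00) = 0.031227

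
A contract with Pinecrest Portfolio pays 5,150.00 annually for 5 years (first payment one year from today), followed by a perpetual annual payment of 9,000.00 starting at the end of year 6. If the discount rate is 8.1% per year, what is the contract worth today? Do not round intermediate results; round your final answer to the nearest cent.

PV of 5-year annuity: 5,150.00 × [1 − (1+0.081)^−5] / 0.081 = 20508.37563
Perpetuity value at year 5: 9,000.00 / 0.081 = 111111.11111
PV of perpetuity: 111111.11111 / (1+0.081)^5 = 75271.23138
Total PV = 20508.37563 + 75271.23138 = 95779.60700

95779.61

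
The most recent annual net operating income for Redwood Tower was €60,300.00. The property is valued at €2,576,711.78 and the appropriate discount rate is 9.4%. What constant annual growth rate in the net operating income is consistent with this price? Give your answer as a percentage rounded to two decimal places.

P = D₀(1+g)/(r−g) ⇒ P(r−g) = D₀(1+g) ⇒ g(P+D₀) = P·r − D₀
g = (P·r − D₀)/(P + D₀) = (€2,576,711.78×0.094 − €60,300.00) / (€2,576,711.78 + €60,300.00) = 0.068984

6.90%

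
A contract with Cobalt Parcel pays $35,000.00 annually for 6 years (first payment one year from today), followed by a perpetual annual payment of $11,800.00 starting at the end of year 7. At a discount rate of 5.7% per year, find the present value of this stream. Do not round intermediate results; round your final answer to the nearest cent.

$322182.73

PV of 6-year annuity: $35,000.00 × [1 − (1+0.057)^−6] / 0.057 = 173740.58327
Perpetuity value at year 6: $11,800.00 / 0.057 = 207017.54386
PV of perpetuity: 207017.54386 / (1+0.057)^6 = 148442.14721
Total PV = 173740.58327 + 148442.14721 = 322182.73048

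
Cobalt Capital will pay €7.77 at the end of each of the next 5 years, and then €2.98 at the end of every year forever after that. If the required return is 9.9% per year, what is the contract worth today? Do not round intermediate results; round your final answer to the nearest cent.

€48.31

PV of 5-year annuity: €7.77 × [1 − (1+0.099)^−5] / 0.099 = 29.52981
Perpetuity value at year 5: €2.98 / 0.099 = 30.10101
PV of perpetuity: 30.10101 / (1+0.099)^5 = 18.77555
Total PV = 29.52981 + 18.77555 = 48.30536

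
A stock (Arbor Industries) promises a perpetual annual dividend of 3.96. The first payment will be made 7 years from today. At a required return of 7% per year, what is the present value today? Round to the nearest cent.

Value at end of year 6: C / r = 3.96 / 0.07 = 56.5714
Discount to today: PV = 56.5714 / (1 + 0.07)^6 = 56.5714 / 1.500730 = 37.70

37.70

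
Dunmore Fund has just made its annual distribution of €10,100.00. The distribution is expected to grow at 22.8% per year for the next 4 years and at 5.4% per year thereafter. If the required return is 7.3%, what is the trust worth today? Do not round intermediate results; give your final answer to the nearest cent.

€1018430.24

D_1 = 12402.80000
D_2 = 15230.63840
D_3 = 18703.22396
D_4 = 22967.55902
Terminal value at year 4: TV = D_4×(1+g_2)/(r−g_2) = 24207.80720/0.019 = 1274095.11599
P_0 = D_1/(1+r)^1 + D_2/(1+r)^2 + D_3/(1+r)^3 + D_4/(1+r)^4 + TV/(1+r)^4
    = 11558.99348 + 13228.74556 + 15139.70135 + 17326.70388 + 961176.09931 = 1018430.24358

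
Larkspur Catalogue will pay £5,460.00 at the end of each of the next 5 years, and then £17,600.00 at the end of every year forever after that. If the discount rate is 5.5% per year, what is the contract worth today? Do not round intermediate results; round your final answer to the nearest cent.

£268158.75

PV of 5-year annuity: £5,460.00 × [1 − (1+0.055)^−5] / 0.055 = 23315.75324
Perpetuity value at year 5: £17,600.00 / 0.055 = 320000.00000
PV of perpetuity: 320000.00000 / (1+0.055)^5 = 244842.99323
Total PV = 23315.75324 + 244842.99323 = 268158.74647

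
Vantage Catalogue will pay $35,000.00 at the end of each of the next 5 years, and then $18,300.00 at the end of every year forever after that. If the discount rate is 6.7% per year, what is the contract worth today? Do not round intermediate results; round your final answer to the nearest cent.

PV of 5-year annuity: $35,000.00 × [1 − (1+0.067)^−5] / 0.067 = 144667.04776
Perpetuity value at year 5: $18,300.00 / 0.067 = 273134.32836
PV of perpetuity: 273134.32836 / (1+0.067)^5 = 197494.12910
Total PV = 144667.04776 + 197494.12910 = 342161.17686

$342161.18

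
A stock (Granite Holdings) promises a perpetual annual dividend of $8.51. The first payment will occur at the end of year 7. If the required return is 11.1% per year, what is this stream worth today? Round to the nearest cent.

$40.77

Value at end of year 6: C / r = $8.51 / 0.111 = $76.6667
Discount to today: PV = $76.6667 / (1 + 0.111)^6 = $76.6667 / 1.880548 = $40.77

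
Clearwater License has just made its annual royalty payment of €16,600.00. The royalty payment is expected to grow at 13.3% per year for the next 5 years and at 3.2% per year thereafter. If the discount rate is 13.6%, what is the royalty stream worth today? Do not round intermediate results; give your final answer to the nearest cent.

€244904.23

D_1 = 18807.80000
D_2 = 21309.23740
D_3 = 24143.36597
D_4 = 27354.43365
D_5 = 30992.57332
Terminal value at year 5: TV = D_5×(1+g_2)/(r−g_2) = 31984.33567/0.104 = 307541.68914
P_0 = D_1/(1+r)^1 + D_2/(1+r)^2 + D_3/(1+r)^3 + D_4/(1+r)^4 + D_5/(1+r)^5 + TV/(1+r)^5
    = 16556.16197 + 16512.43971 + 16468.83292 + 16425.34128 + 16381.96450 + 162559.49389 = 244904.23427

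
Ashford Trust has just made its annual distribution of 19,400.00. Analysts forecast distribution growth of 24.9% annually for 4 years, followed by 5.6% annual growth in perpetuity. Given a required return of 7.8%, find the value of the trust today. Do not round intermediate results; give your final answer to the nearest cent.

D_1 = 24230.60000
D_2 = 30264.01940
D_3 = 37799.76023
D_4 = 47211.90053
Terminal value at year 4: TV = D_4×(1+g_2)/(r−g_2) = 49855.76696/0.022 = 2266171.22534
P_0 = D_1/(1+r)^1 + D_2/(1+r)^2 + D_3/(1+r)^3 + D_4/(1+r)^4 + TV/(1+r)^4
    = 22477.36549 + 26042.88451 + 30173.99142 + 34960.40379 + 1678099.38178 = 1791754.02699

1791754.03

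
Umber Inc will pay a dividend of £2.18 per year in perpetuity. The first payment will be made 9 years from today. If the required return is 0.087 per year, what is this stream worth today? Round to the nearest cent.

£12.86

Value at end of year 8: C / r = £2.18 / 0.087 = £25.0575
Discount to today: PV = £25.0575 / (1 + 0.087)^8 = £25.0575 / 1.949110 = £12.86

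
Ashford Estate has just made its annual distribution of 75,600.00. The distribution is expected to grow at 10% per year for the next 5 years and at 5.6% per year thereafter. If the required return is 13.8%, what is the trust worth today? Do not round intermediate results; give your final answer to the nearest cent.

1163308.86

D_1 = 83160.00000
D_2 = 91476.00000
D_3 = 100623.60000
D_4 = 110685.96000
D_5 = 121754.55600
Terminal value at year 5: TV = D_5×(1+g_2)/(r−g_2) = 128572.81114/0.082 = 1567961.11141
P_0 = D_1/(1+r)^1 + D_2/(1+r)^2 + D_3/(1+r)^3 + D_4/(1+r)^4 + D_5/(1+r)^5 + TV/(1+r)^5
    = 73075.57118 + 70635.43787 + 68276.78529 + 65996.89263 + 63793.12996 + 821531.03949 = 1163308.85642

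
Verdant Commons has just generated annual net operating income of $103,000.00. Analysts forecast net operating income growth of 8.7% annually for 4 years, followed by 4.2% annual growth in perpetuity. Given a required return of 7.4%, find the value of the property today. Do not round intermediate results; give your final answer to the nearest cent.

$3943917.02

D_1 = 111961.00000
D_2 = 121701.60700
D_3 = 132289.64681
D_4 = 143798.84608
Terminal value at year 4: TV = D_4×(1+g_2)/(r−g_2) = 149838.39762/0.032 = 4682449.92553
P_0 = D_1/(1+r)^1 + D_2/(1+r)^2 + D_3/(1+r)^3 + D_4/(1+r)^4 + TV/(1+r)^4
    = 104246.74115 + 105508.57322 + 106785.67885 + 108078.24293 + 3519297.78556 = 3943917.02172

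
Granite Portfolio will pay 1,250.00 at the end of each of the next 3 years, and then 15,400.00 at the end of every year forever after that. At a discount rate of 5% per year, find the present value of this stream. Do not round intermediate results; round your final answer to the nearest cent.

269466.04

PV of 3-year annuity: 1,250.00 × [1 − (1+0.05)^−3] / 0.05 = 3404.06004
Perpetuity value at year 3: 15,400.00 / 0.05 = 308000.00000
PV of perpetuity: 308000.00000 / (1+0.05)^3 = 266061.98035
Total PV = 3404.06004 + 266061.98035 = 269466.04038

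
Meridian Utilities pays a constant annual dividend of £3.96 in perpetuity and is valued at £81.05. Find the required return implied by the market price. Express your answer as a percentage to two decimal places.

P = C/r ⇒ r = C/P = £3.96/£81.05 = 0.048859

4.89%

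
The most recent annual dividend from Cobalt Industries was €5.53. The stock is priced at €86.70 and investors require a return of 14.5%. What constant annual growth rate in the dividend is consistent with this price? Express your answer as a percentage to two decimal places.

7.63%

P = D₀(1+g)/(r−g) ⇒ P(r−g) = D₀(1+g) ⇒ g(P+D₀) = P·r − D₀
g = (P·r − D₀)/(P + D₀) = (€86.70×0.145 − €5.53) / (€86.70 + €5.53) = 0.076347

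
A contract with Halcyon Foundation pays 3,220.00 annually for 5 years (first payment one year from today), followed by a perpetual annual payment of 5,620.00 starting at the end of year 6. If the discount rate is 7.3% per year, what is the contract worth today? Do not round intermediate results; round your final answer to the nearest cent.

67224.37

PV of 5-year annuity: 3,220.00 × [1 − (1+0.073)^−5] / 0.073 = 13097.25867
Perpetuity value at year 5: 5,620.00 / 0.073 = 76986.30137
PV of perpetuity: 76986.30137 / (1+0.073)^5 = 54127.11076
Total PV = 13097.25867 + 54127.11076 = 67224.36944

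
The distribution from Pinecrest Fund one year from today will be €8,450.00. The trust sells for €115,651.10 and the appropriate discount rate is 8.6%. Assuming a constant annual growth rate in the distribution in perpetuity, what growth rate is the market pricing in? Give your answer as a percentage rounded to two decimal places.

P = D₁/(r−g) ⇒ g = r − D₁/P = 0.086 − €8,450.00/€115,651.10 = 0.012935

1.29%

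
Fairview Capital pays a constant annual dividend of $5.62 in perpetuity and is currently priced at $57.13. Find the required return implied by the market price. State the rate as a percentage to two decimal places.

P = C/r ⇒ r = C/P = $5.62/$57.13 = 0.098372

9.84%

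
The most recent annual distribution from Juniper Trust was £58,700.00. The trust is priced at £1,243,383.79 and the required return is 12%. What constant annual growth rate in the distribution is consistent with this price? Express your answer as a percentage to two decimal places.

P = D₀(1+g)/(r−g) ⇒ P(r−g) = D₀(1+g) ⇒ g(P+D₀) = P·r − D₀
g = (P·r − D₀)/(P + D₀) = (£1,243,383.79×0.12 − £58,700.00) / (£1,243,383.79 + £58,700.00) = 0.069509

6.95%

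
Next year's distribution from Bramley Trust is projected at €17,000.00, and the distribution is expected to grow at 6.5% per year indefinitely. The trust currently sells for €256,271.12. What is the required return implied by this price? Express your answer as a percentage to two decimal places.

13.13%

P = D₁/(r − g) ⇒ r = D₁/P + g = €17,000.0000/€256,271.12 + 0.065 = 0.066336 + 0.065 = 0.131336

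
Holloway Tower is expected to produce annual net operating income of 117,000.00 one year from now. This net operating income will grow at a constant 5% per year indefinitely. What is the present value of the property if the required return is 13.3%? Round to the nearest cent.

Growing perpetuity: P = D₁ / (r − g) = 117,000.0000 / (0.133 − 0.05) = 1,409,638.55

1409638.55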